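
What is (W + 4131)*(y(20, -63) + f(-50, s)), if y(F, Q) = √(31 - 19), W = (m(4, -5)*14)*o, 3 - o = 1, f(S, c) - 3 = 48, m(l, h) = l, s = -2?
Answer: 216393 + 8486*√3 ≈ 2.3109e+5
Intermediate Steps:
f(S, c) = 51 (f(S, c) = 3 + 48 = 51)
o = 2 (o = 3 - 1*1 = 3 - 1 = 2)
W = 112 (W = (4*14)*2 = 56*2 = 112)
y(F, Q) = 2*√3 (y(F, Q) = √12 = 2*√3)
(W + 4131)*(y(20, -63) + f(-50, s)) = (112 + 4131)*(2*√3 + 51) = 4243*(51 + 2*√3) = 216393 + 8486*√3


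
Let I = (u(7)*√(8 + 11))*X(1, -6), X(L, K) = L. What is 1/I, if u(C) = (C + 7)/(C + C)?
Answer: √19/19 ≈ 0.22942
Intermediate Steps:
u(C) = (7 + C)/(2*C) (u(C) = (7 + C)/((2*C)) = (7 + C)*(1/(2*C)) = (7 + C)/(2*C))
I = √19 (I = (((½)*(7 + 7)/7)*√(8 + 11))*1 = (((½)*(⅐)*14)*√19)*1 = (1*√19)*1 = √19*1 = √19 ≈ 4.3589)
1/I = 1/(√19) = √19/19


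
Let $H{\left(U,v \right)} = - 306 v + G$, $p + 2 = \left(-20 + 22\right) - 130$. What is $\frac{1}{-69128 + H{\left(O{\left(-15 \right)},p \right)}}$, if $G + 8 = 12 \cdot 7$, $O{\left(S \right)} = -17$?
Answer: $- \frac{1}{29272} \approx -3.4162 \cdot 10^{-5}$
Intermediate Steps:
$p = -130$ ($p = -2 + \left(\left(-20 + 22\right) - 130\right) = -2 + \left(2 - 130\right) = -2 - 128 = -130$)
$G = 76$ ($G = -8 + 12 \cdot 7 = -8 + 84 = 76$)
$H{\left(U,v \right)} = 76 - 306 v$ ($H{\left(U,v \right)} = - 306 v + 76 = 76 - 306 v$)
$\frac{1}{-69128 + H{\left(O{\left(-15 \right)},p \right)}} = \frac{1}{-69128 + \left(76 - -39780\right)} = \frac{1}{-69128 + \left(76 + 39780\right)} = \frac{1}{-69128 + 39856} = \frac{1}{-29272} = - \frac{1}{29272}$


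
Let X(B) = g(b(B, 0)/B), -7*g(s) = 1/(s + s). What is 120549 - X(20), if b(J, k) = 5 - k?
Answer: 843845/7 ≈ 1.2055e+5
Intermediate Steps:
g(s) = -1/(14*s) (g(s) = -1/(7*(s + s)) = -1/(2*s)/7 = -1/(14*s))
X(B) = -B/70 (X(B) = -B/(5 - 1*0)/14 = -B/(5 + 0)/14 = -B/5/14 = -B/70)
120549 - X(20) = 120549 - (-1)*20/70 = 120549 - 1*(-2/7) = 120549 + 2/7 = 843845/7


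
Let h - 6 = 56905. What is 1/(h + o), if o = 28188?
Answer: 1/85099 ≈ 1.1751e-5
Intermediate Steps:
h = 56911 (h = 6 + 56905 = 56911)
1/(h + o) = 1/(56911 + 28188) = 1/85099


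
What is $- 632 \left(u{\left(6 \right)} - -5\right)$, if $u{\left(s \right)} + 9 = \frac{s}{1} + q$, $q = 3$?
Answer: $-3160$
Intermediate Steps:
$u{\left(s \right)} = -6 + s$ ($u{\left(s \right)} = -9 + \left(\frac{s}{1} + 3\right) = -9 + \left(s 1 + 3\right) = -9 + \left(s + 3\right) = -9 + \left(3 + s\right) = -6 + s$)
$- 632 \left(u{\left(6 \right)} - -5\right) = - 632 \left(\left(-6 + 6\right) - -5\right) = - 632 \left(0 + 5\right) = - 632 \cdot 5 = \left(-1\right) 3160 = -3160$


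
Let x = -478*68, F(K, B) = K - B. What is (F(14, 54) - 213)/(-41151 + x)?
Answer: 253/73655 ≈ 0.0034349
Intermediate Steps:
x = -32504
(F(14, 54) - 213)/(-41151 + x) = ((14 - 1*54) - 213)/(-41151 - 32504) = ((14 - 54) - 213)/(-73655) = (-40 - 213)*(-1/73655) = -253*(-1/73655) = 253/73655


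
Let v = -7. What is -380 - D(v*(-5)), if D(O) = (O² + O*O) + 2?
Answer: -2832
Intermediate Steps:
D(O) = 2 + 2*O² (D(O) = (O² + O²) + 2 = 2*O² + 2 = 2 + 2*O²)
-380 - D(v*(-5)) = -380 - (2 + 2*(-7*(-5))²) = -380 - (2 + 2*35²) = -380 - (2 + 2*1225) = -380 - (2 + 2450) = -380 - 1*2452 = -380 - 2452 = -2832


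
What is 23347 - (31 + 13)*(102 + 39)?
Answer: 17143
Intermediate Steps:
23347 - (31 + 13)*(102 + 39) = 23347 - 44*141 = 23347 - 1*6204 = 23347 - 6204 = 17143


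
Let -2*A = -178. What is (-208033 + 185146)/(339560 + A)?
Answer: -22887/339649 ≈ -0.067384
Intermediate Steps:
A = 89 (A = -½*(-178) = 89)
(-208033 + 185146)/(339560 + A) = (-208033 + 185146)/(339560 + 89) = -22887/339649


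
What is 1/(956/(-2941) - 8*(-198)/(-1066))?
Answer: -1567553/2838820 ≈ -0.55219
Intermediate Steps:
1/(956/(-2941) - 8*(-198)/(-1066)) = 1/(956*(-1/2941) + 1584*(-1/1066)) = 1/(-956/2941 - 792/533) = 1/(-2838820/1567553) = -1567553/2838820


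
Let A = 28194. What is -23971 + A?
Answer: 4223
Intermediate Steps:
-23971 + A = -23971 + 28194 = 4223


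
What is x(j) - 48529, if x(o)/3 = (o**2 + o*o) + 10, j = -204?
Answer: 201197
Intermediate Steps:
x(o) = 30 + 6*o**2 (x(o) = 3*((o**2 + o*o) + 10) = 3*((o**2 + o**2) + 10) = 3*(2*o**2 + 10) = 3*(10 + 2*o**2) = 30 + 6*o**2)
x(j) - 48529 = (30 + 6*(-204)**2) - 48529 = (30 + 6*41616) - 48529 = (30 + 249696) - 48529 = 249726 - 48529 = 201197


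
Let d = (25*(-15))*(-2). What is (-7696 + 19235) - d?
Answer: 10789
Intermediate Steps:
d = 750 (d = -375*(-2) = 750)
(-7696 + 19235) - d = (-7696 + 19235) - 1*750 = 11539 - 750 = 10789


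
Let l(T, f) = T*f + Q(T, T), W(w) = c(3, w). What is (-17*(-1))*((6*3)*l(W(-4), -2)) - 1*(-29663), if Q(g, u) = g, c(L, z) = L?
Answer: 28745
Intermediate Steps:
W(w) = 3
l(T, f) = T + T*f (l(T, f) = T*f + T = T + T*f)
(-17*(-1))*((6*3)*l(W(-4), -2)) - 1*(-29663) = (-17*(-1))*((6*3)*(3*(1 - 2))) - 1*(-29663) = 17*(18*(3*(-1))) + 29663 = 17*(18*(-3)) + 29663 = 17*(-54) + 29663 = -918 + 29663 = 28745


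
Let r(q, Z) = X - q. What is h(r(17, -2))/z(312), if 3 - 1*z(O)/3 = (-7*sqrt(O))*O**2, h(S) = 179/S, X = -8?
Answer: 179/3621671527218975 - 27104896*sqrt(78)/1207223842406325 ≈ -1.9829e-7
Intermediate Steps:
r(q, Z) = -8 - q
z(O) = 9 + 21*O**(5/2) (z(O) = 9 - 3*(-7*sqrt(O))*O**2 = 9 - (-21)*O**(5/2) = 9 + 21*O**(5/2))
h(r(17, -2))/z(312) = (179/(-8 - 1*17))/(9 + 21*312**(5/2)) = (179/(-8 - 17))/(9 + 21*(194688*sqrt(78))) = (179/(-25))/(9 + 4088448*sqrt(78)) = (179*(-1/25))/(9 + 4088448*sqrt(78)) = -179/(25*(9 + 4088448*sqrt(78)))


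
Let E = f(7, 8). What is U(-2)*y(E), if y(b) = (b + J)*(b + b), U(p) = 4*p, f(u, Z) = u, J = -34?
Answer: 3024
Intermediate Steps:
E = 7
y(b) = 2*b*(-34 + b) (y(b) = (b - 34)*(b + b) = (-34 + b)*(2*b) = 2*b*(-34 + b))
U(-2)*y(E) = (4*(-2))*(2*7*(-34 + 7)) = -16*7*(-27) = -8*(-378) = 3024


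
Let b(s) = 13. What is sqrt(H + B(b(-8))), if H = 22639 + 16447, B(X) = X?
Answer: sqrt(39099) ≈ 197.73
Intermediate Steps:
H = 39086
sqrt(H + B(b(-8))) = sqrt(39086 + 13) = sqrt(39099)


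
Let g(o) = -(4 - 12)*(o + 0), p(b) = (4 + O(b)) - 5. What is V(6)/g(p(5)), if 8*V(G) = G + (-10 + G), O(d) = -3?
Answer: -1/128 ≈ -0.0078125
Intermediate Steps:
p(b) = -4 (p(b) = (4 - 3) - 5 = 1 - 5 = -4)
g(o) = 8*o (g(o) = -(-8)*o = 8*o)
V(G) = -5/4 + G/4 (V(G) = (G + (-10 + G))/8 = (-10 + 2*G)/8 = -5/4 + G/4)
V(6)/g(p(5)) = (-5/4 + (1/4)*6)/((8*(-4))) = (-5/4 + 3/2)/(-32) = (1/4)*(-1/32) = -1/128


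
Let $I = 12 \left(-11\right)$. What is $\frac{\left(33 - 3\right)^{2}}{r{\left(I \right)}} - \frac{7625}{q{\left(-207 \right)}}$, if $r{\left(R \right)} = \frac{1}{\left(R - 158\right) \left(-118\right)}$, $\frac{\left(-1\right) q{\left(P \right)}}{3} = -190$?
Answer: $\frac{3510970475}{114} \approx 3.0798 \cdot 10^{7}$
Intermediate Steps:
$q{\left(P \right)} = 570$ ($q{\left(P \right)} = \left(-3\right) \left(-190\right) = 570$)
$I = -132$
$r{\left(R \right)} = - \frac{1}{118 \left(-158 + R\right)}$ ($r{\left(R \right)} = \frac{1}{-158 + R} \left(- \frac{1}{118}\right) = - \frac{1}{118 \left(-158 + R\right)}$)
$\frac{\left(33 - 3\right)^{2}}{r{\left(I \right)}} - \frac{7625}{q{\left(-207 \right)}} = \frac{\left(33 - 3\right)^{2}}{\left(-1\right) \frac{1}{-18644 + 118 \left(-132\right)}} - \frac{7625}{570} = \frac{30^{2}}{\left(-1\right) \frac{1}{-18644 - 15576}} - \frac{1525}{114} = \frac{900}{\left(-1\right) \frac{1}{-34220}} - \frac{1525}{114} = \frac{900}{\left(-1\right) \left(- \frac{1}{34220}\right)} - \frac{1525}{114} = 900 \frac{1}{\frac{1}{34220}} - \frac{1525}{114} = 900 \cdot 34220 - \frac{1525}{114} = 30798000 - \frac{1525}{114} = \frac{3510970475}{114}$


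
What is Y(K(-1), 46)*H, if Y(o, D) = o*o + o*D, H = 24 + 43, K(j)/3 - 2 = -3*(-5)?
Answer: 331449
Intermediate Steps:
K(j) = 51 (K(j) = 6 + 3*(-3*(-5)) = 6 + 3*15 = 6 + 45 = 51)
H = 67
Y(o, D) = o² + D*o
Y(K(-1), 46)*H = (51*(46 + 51))*67 = (51*97)*67 = 4947*67 = 331449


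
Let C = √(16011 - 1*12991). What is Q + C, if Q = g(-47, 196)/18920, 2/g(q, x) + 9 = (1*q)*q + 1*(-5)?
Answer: 1/20764700 + 2*√755 ≈ 54.955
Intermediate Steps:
g(q, x) = 2/(-14 + q²) (g(q, x) = 2/(-9 + ((1*q)*q + 1*(-5))) = 2/(-9 + (q*q - 5)) = 2/(-9 + (q² - 5)) = 2/(-9 + (-5 + q²)) = 2/(-14 + q²))
C = 2*√755 (C = √(16011 - 12991) = √3020 = 2*√755 ≈ 54.955)
Q = 1/20764700 (Q = (2/(-14 + (-47)²))/18920 = (2/(-14 + 2209))*(1/18920) = (2/2195)*(1/18920) = 1/20764700 ≈ 4.8159e-8)
Q + C = 1/20764700 + 2*√755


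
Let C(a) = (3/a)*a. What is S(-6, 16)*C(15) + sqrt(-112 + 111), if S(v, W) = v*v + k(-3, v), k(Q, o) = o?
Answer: 90 + I ≈ 90.0 + 1.0*I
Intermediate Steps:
S(v, W) = v + v**2 (S(v, W) = v*v + v = v**2 + v = v + v**2)
C(a) = 3
S(-6, 16)*C(15) + sqrt(-112 + 111) = -6*(1 - 6)*3 + sqrt(-112 + 111) = -6*(-5)*3 + sqrt(-1) = 30*3 + I = 90 + I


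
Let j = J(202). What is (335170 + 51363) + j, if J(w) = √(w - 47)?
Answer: 386533 + √155 ≈ 3.8655e+5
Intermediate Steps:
J(w) = √(-47 + w)
j = √155 (j = √(-47 + 202) = √155 ≈ 12.450)
(335170 + 51363) + j = (335170 + 51363) + √155 = 386533 + √155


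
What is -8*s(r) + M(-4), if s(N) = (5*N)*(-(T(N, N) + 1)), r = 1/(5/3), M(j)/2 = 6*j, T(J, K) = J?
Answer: -48/5 ≈ -9.6000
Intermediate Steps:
M(j) = 12*j (M(j) = 2*(6*j) = 12*j)
r = ⅗ (r = 1/(5*(⅓)) = 1/(5/3) = ⅗ ≈ 0.60000)
s(N) = 5*N*(-1 - N) (s(N) = (5*N)*(-(N + 1)) = (5*N)*(-(1 + N)) = (5*N)*(-1 - N) = 5*N*(-1 - N))
-8*s(r) + M(-4) = -(-40)*3*(1 + ⅗)/5 + 12*(-4) = -(-40)*3*8/(5*5) - 48 = -8*(-24/5) - 48 = 192/5 - 48 = -48/5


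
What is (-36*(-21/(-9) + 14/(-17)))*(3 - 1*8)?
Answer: 4620/17 ≈ 271.76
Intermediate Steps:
(-36*(-21/(-9) + 14/(-17)))*(3 - 1*8) = (-36*(-21*(-1/9) + 14*(-1/17)))*(3 - 8) = -36*(7/3 - 14/17)*(-5) = -36*77/51*(-5) = -924/17*(-5) = 4620/17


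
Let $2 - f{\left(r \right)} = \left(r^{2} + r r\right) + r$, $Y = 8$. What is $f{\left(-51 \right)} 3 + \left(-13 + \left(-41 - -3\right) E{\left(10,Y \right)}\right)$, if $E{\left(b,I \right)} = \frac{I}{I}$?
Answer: $-15498$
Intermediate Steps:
$E{\left(b,I \right)} = 1$
$f{\left(r \right)} = 2 - r - 2 r^{2}$ ($f{\left(r \right)} = 2 - \left(\left(r^{2} + r r\right) + r\right) = 2 - \left(\left(r^{2} + r^{2}\right) + r\right) = 2 - \left(2 r^{2} + r\right) = 2 - \left(r + 2 r^{2}\right) = 2 - r - 2 r^{2}$)
$f{\left(-51 \right)} 3 + \left(-13 + \left(-41 - -3\right) E{\left(10,Y \right)}\right) = \left(2 - -51 - 2 \left(-51\right)^{2}\right) 3 + \left(-13 + \left(-41 - -3\right) 1\right) = \left(2 + 51 - 5202\right) 3 + \left(-13 + \left(-41 + 3\right) 1\right) = \left(2 + 51 - 5202\right) 3 - 51 = \left(-5149\right) 3 - 51 = -15447 - 51 = -15498$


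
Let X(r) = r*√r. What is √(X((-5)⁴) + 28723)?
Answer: 2*√11087 ≈ 210.59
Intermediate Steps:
X(r) = r^(3/2)
√(X((-5)⁴) + 28723) = √(((-5)⁴)^(3/2) + 28723) = √(625^(3/2) + 28723) = √(15625 + 28723) = √44348 = 2*√11087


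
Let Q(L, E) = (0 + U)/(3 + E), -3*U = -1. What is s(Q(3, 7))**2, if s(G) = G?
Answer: 1/900 ≈ 0.0011111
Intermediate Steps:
U = 1/3 (U = -1/3*(-1) = 1/3 ≈ 0.33333)
Q(L, E) = 1/(3*(3 + E)) (Q(L, E) = (0 + 1/3)/(3 + E) = 1/(3*(3 + E)))
s(Q(3, 7))**2 = (1/(3*(3 + 7)))**2 = ((1/3)/10)**2 = ((1/3)*(1/10))**2 = (1/30)**2 = 1/900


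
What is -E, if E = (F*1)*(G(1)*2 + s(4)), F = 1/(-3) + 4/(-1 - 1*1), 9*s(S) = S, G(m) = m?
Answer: 154/27 ≈ 5.7037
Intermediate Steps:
s(S) = S/9
F = -7/3 (F = 1*(-⅓) + 4/(-1 - 1) = -⅓ + 4/(-2) = -⅓ + 4*(-½) = -⅓ - 2 = -7/3 ≈ -2.3333)
E = -154/27 (E = (-7/3*1)*(1*2 + (⅑)*4) = -7*(2 + 4/9)/3 = -7/3*22/9 = -154/27 ≈ -5.7037)
-E = -1*(-154/27) = 154/27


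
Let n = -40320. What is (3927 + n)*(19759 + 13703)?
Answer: -1217782566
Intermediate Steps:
(3927 + n)*(19759 + 13703) = (3927 - 40320)*(19759 + 13703) = -36393*33462 = -1217782566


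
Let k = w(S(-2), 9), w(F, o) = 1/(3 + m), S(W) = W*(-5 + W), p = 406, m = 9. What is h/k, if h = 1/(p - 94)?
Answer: 1/26 ≈ 0.038462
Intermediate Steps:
w(F, o) = 1/12 (w(F, o) = 1/(3 + 9) = 1/12)
k = 1/12 ≈ 0.083333
h = 1/312 (h = 1/(406 - 94) = 1/312 ≈ 0.0032051)
h/k = 1/(312*(1/12)) = (1/312)*12 = 1/26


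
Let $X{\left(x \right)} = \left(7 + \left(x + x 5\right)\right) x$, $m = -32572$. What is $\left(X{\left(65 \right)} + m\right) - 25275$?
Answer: $-32042$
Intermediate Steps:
$X{\left(x \right)} = x \left(7 + 6 x\right)$ ($X{\left(x \right)} = \left(7 + \left(x + 5 x\right)\right) x = \left(7 + 6 x\right) x = x \left(7 + 6 x\right)$)
$\left(X{\left(65 \right)} + m\right) - 25275 = \left(65 \left(7 + 6 \cdot 65\right) - 32572\right) - 25275 = \left(65 \left(7 + 390\right) - 32572\right) - 25275 = \left(65 \cdot 397 - 32572\right) - 25275 = \left(25805 - 32572\right) - 25275 = -6767 - 25275 = -32042$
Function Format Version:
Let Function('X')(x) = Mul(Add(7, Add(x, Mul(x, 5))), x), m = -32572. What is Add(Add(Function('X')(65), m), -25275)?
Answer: -32042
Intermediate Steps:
Function('X')(x) = Mul(x, Add(7, Mul(6, x))) (Function('X')(x) = Mul(Add(7, Add(x, Mul(5, x))), x) = Mul(Add(7, Mul(6, x)), x) = Mul(x, Add(7, Mul(6, x))))
Add(Add(Function('X')(65), m), -25275) = Add(Add(Mul(65, Add(7, Mul(6, 65))), -32572), -25275) = Add(Add(Mul(65, Add(7, 390)), -32572), -25275) = Add(Add(Mul(65, 397), -32572), -25275) = Add(Add(25805, -32572), -25275) = Add(-6767, -25275) = -32042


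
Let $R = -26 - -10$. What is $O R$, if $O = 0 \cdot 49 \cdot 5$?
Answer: $0$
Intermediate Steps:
$O = 0$ ($O = 0 \cdot 5 = 0$)
$R = -16$ ($R = -26 + 10 = -16$)
$O R = 0 \left(-16\right) = 0$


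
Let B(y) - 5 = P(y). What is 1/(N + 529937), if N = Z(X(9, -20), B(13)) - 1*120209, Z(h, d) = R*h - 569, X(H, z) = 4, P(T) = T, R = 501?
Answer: 1/411163 ≈ 2.4321e-6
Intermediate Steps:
B(y) = 5 + y
Z(h, d) = -569 + 501*h (Z(h, d) = 501*h - 569 = -569 + 501*h)
N = -118774 (N = (-569 + 501*4) - 1*120209 = (-569 + 2004) - 120209 = 1435 - 120209 = -118774)
1/(N + 529937) = 1/(-118774 + 529937) = 1/411163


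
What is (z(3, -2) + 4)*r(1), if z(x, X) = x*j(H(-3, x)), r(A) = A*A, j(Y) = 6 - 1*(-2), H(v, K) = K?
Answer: 28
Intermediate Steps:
j(Y) = 8 (j(Y) = 6 + 2 = 8)
r(A) = A²
z(x, X) = 8*x (z(x, X) = x*8 = 8*x)
(z(3, -2) + 4)*r(1) = (8*3 + 4)*1² = (24 + 4)*1 = 28*1 = 28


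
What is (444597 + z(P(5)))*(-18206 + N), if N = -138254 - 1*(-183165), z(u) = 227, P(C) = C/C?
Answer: 11879024920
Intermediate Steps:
P(C) = 1
N = 44911 (N = -138254 + 183165 = 44911)
(444597 + z(P(5)))*(-18206 + N) = (444597 + 227)*(-18206 + 44911) = 444824*26705 = 11879024920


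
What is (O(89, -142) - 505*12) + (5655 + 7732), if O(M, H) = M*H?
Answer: -5311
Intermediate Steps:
O(M, H) = H*M
(O(89, -142) - 505*12) + (5655 + 7732) = (-142*89 - 505*12) + (5655 + 7732) = (-12638 - 6060) + 13387 = -18698 + 13387 = -5311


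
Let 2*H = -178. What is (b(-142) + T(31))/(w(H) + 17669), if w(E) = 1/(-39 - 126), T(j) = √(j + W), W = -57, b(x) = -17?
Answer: -2805/2915384 + 165*I*√26/2915384 ≈ -0.00096214 + 0.00028859*I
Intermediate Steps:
H = -89 (H = (½)*(-178) = -89)
T(j) = √(-57 + j) (T(j) = √(j - 57) = √(-57 + j))
w(E) = -1/165 (w(E) = 1/(-165) = -1/165)
(b(-142) + T(31))/(w(H) + 17669) = (-17 + √(-57 + 31))/(-1/165 + 17669) = (-17 + √(-26))/(2915384/165) = (-17 + I*√26)*(165/2915384) = -2805/2915384 + 165*I*√26/2915384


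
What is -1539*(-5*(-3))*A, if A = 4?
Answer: -92340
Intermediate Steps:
-1539*(-5*(-3))*A = -1539*(-5*(-3))*4 = -23085*4 = -1539*60 = -92340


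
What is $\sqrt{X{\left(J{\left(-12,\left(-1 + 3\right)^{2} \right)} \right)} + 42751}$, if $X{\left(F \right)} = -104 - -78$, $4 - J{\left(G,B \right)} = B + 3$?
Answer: $5 \sqrt{1709} \approx 206.7$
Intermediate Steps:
$J{\left(G,B \right)} = 1 - B$ ($J{\left(G,B \right)} = 4 - \left(B + 3\right) = 4 - \left(3 + B\right) = 1 - B$)
$X{\left(F \right)} = -26$ ($X{\left(F \right)} = -104 + 78 = -26$)
$\sqrt{X{\left(J{\left(-12,\left(-1 + 3\right)^{2} \right)} \right)} + 42751} = \sqrt{-26 + 42751} = \sqrt{42725} = 5 \sqrt{1709}$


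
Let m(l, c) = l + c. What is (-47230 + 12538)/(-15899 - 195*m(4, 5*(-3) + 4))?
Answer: 17346/7267 ≈ 2.3870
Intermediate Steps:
m(l, c) = c + l
(-47230 + 12538)/(-15899 - 195*m(4, 5*(-3) + 4)) = (-47230 + 12538)/(-15899 - 195*((5*(-3) + 4) + 4)) = -34692/(-15899 - 195*((-15 + 4) + 4)) = -34692/(-15899 - 195*(-11 + 4)) = -34692/(-15899 - 195*(-7)) = -34692/(-15899 + 1365) = -34692/(-14534) = -34692*(-1/14534) = 17346/7267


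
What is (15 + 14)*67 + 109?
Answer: 2052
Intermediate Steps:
(15 + 14)*67 + 109 = 29*67 + 109 = 1943 + 109 = 2052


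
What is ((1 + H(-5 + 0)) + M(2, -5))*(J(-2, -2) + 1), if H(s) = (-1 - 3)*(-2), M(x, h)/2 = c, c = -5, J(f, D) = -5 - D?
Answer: 2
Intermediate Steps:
M(x, h) = -10 (M(x, h) = 2*(-5) = -10)
H(s) = 8 (H(s) = -4*(-2) = 8)
((1 + H(-5 + 0)) + M(2, -5))*(J(-2, -2) + 1) = ((1 + 8) - 10)*((-5 - 1*(-2)) + 1) = (9 - 10)*((-5 + 2) + 1) = -(-3 + 1) = -1*(-2) = 2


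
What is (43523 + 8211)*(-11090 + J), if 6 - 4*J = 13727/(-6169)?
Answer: -7077368962833/12338 ≈ -5.7362e+8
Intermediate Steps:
J = 50741/24676 (J = 3/2 - 13727/(4*(-6169)) = 3/2 - 13727*(-1)/(4*6169) = 3/2 - ¼*(-13727/6169) = 3/2 + 13727/24676 = 50741/24676 ≈ 2.0563)
(43523 + 8211)*(-11090 + J) = (43523 + 8211)*(-11090 + 50741/24676) = 51734*(-273606099/24676) = -7077368962833/12338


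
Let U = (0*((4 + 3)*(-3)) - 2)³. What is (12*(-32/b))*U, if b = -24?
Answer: -128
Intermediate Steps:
U = -8 (U = (0*(7*(-3)) - 2)³ = (0*(-21) - 2)³ = (0 - 2)³ = (-2)³ = -8)
(12*(-32/b))*U = (12*(-32/(-24)))*(-8) = (12*(-32*(-1/24)))*(-8) = (12*(4/3))*(-8) = 16*(-8) = -128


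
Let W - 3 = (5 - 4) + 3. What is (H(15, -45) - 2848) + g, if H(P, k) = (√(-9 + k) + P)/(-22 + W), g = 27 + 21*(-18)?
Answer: -3200 - I*√6/5 ≈ -3200.0 - 0.4899*I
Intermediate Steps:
W = 7 (W = 3 + ((5 - 4) + 3) = 3 + (1 + 3) = 3 + 4 = 7)
g = -351 (g = 27 - 378 = -351)
H(P, k) = -P/15 - √(-9 + k)/15 (H(P, k) = (√(-9 + k) + P)/(-22 + 7) = (P + √(-9 + k))/(-15) = (P + √(-9 + k))*(-1/15) = -P/15 - √(-9 + k)/15)
(H(15, -45) - 2848) + g = ((-1/15*15 - √(-9 - 45)/15) - 2848) - 351 = ((-1 - I*√6/5) - 2848) - 351 = (-2849 - I*√6/5) - 351 = -3200 - I*√6/5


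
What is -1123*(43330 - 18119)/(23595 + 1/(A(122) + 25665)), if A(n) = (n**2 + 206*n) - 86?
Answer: -1857122557035/1547714026 ≈ -1199.9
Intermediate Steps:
A(n) = -86 + n**2 + 206*n
-1123*(43330 - 18119)/(23595 + 1/(A(122) + 25665)) = -1123*(43330 - 18119)/(23595 + 1/((-86 + 122**2 + 206*122) + 25665)) = -1123*25211/(23595 + 1/((-86 + 14884 + 25132) + 25665)) = -1123*25211/(23595 + 1/(39930 + 25665)) = -1123*25211/(23595 + 1/65595) = -1123/((1547714026/65595)*(1/25211)) = -1123/1547714026/1653715545 = -1123*1653715545/1547714026 = -1857122557035/1547714026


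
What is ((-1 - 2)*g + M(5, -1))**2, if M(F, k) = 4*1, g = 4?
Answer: 64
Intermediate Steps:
M(F, k) = 4
((-1 - 2)*g + M(5, -1))**2 = ((-1 - 2)*4 + 4)**2 = (-3*4 + 4)**2 = (-12 + 4)**2 = (-8)**2 = 64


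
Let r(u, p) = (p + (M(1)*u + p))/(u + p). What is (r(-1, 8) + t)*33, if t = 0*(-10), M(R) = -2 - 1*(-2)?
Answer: 528/7 ≈ 75.429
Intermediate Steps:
M(R) = 0 (M(R) = -2 + 2 = 0)
r(u, p) = 2*p/(p + u) (r(u, p) = (p + (0*u + p))/(u + p) = (p + (0 + p))/(p + u) = (p + p)/(p + u) = (2*p)/(p + u) = 2*p/(p + u))
t = 0
(r(-1, 8) + t)*33 = (2*8/(8 - 1) + 0)*33 = (2*8/7 + 0)*33 = (2*8*(⅐) + 0)*33 = (16/7 + 0)*33 = (16/7)*33 = 528/7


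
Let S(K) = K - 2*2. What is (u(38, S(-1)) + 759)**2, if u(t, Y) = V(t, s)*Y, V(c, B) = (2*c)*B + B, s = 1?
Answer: 139876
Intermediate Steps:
S(K) = -4 + K (S(K) = K - 4 = -4 + K)
V(c, B) = B + 2*B*c (V(c, B) = 2*B*c + B = B + 2*B*c)
u(t, Y) = Y*(1 + 2*t) (u(t, Y) = (1*(1 + 2*t))*Y = (1 + 2*t)*Y = Y*(1 + 2*t))
(u(38, S(-1)) + 759)**2 = ((-4 - 1)*(1 + 2*38) + 759)**2 = (-5*(1 + 76) + 759)**2 = (-5*77 + 759)**2 = (-385 + 759)**2 = 374**2 = 139876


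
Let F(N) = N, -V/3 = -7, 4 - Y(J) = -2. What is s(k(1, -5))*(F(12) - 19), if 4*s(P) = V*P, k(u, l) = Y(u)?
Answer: -441/2 ≈ -220.50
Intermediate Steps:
Y(J) = 6 (Y(J) = 4 - 1*(-2) = 4 + 2 = 6)
V = 21 (V = -3*(-7) = 21)
k(u, l) = 6
s(P) = 21*P/4 (s(P) = (21*P)/4 = 21*P/4)
s(k(1, -5))*(F(12) - 19) = ((21/4)*6)*(12 - 19) = (63/2)*(-7) = -441/2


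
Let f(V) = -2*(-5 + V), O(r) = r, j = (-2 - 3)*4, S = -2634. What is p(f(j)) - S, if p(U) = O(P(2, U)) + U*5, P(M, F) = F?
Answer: 2934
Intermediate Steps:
j = -20 (j = -5*4 = -20)
f(V) = 10 - 2*V
p(U) = 6*U (p(U) = U + U*5 = U + 5*U = 6*U)
p(f(j)) - S = 6*(10 - 2*(-20)) - 1*(-2634) = 6*(10 + 40) + 2634 = 6*50 + 2634 = 300 + 2634 = 2934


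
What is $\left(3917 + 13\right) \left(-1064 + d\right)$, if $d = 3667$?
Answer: $10229790$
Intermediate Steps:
$\left(3917 + 13\right) \left(-1064 + d\right) = \left(3917 + 13\right) \left(-1064 + 3667\right) = 3930 \cdot 2603 = 10229790$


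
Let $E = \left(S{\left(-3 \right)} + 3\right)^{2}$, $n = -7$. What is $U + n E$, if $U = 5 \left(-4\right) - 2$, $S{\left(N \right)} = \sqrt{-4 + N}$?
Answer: $-36 - 42 i \sqrt{7} \approx -36.0 - 111.12 i$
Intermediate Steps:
$U = -22$ ($U = -20 - 2 = -22$)
$E = \left(3 + i \sqrt{7}\right)^{2}$ ($E = \left(\sqrt{-4 - 3} + 3\right)^{2} = \left(\sqrt{-7} + 3\right)^{2} = \left(i \sqrt{7} + 3\right)^{2} = \left(3 + i \sqrt{7}\right)^{2} \approx 2.0 + 15.875 i$)
$U + n E = -22 - 7 \left(3 + i \sqrt{7}\right)^{2}$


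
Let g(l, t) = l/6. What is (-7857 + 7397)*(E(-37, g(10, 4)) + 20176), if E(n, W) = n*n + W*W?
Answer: -89207800/9 ≈ -9.9120e+6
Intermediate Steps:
g(l, t) = l/6 (g(l, t) = l*(⅙) = l/6)
E(n, W) = W² + n² (E(n, W) = n² + W² = W² + n²)
(-7857 + 7397)*(E(-37, g(10, 4)) + 20176) = (-7857 + 7397)*((((⅙)*10)² + (-37)²) + 20176) = -460*(((5/3)² + 1369) + 20176) = -460*((25/9 + 1369) + 20176) = -460*(12346/9 + 20176) = -460*193930/9 = -89207800/9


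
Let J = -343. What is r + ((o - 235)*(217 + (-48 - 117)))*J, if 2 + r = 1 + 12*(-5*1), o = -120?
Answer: 6331719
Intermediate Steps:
r = -61 (r = -2 + (1 + 12*(-5*1)) = -2 + (1 + 12*(-5)) = -2 + (1 - 60) = -2 - 59 = -61)
r + ((o - 235)*(217 + (-48 - 117)))*J = -61 + ((-120 - 235)*(217 + (-48 - 117)))*(-343) = -61 - 355*(217 - 165)*(-343) = -61 - 355*52*(-343) = -61 - 18460*(-343) = -61 + 6331780 = 6331719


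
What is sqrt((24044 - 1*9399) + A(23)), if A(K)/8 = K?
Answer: sqrt(14829) ≈ 121.77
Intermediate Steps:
A(K) = 8*K
sqrt((24044 - 1*9399) + A(23)) = sqrt((24044 - 1*9399) + 8*23) = sqrt((24044 - 9399) + 184) = sqrt(14645 + 184) = sqrt(14829)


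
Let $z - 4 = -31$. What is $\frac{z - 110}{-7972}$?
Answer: $\frac{137}{7972} \approx 0.017185$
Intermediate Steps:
$z = -27$ ($z = 4 - 31 = -27$)
$\frac{z - 110}{-7972} = \frac{-27 - 110}{-7972} = \left(-27 - 110\right) \left(- \frac{1}{7972}\right) = \left(-137\right) \left(- \frac{1}{7972}\right) = \frac{137}{7972}$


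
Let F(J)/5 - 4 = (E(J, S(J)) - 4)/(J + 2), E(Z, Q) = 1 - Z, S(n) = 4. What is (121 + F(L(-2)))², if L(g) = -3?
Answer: 19881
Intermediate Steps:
F(J) = 20 + 5*(-3 - J)/(2 + J) (F(J) = 20 + 5*(((1 - J) - 4)/(J + 2)) = 20 + 5*((-3 - J)/(2 + J)) = 20 + 5*(-3 - J)/(2 + J))
(121 + F(L(-2)))² = (121 + 5*(5 + 3*(-3))/(2 - 3))² = (121 + 5*(5 - 9)/(-1))² = (121 + 5*(-1)*(-4))² = (121 + 20)² = 141² = 19881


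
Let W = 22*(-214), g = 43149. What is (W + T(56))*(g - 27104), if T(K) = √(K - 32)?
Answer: -75539860 + 32090*√6 ≈ -7.5461e+7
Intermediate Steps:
T(K) = √(-32 + K)
W = -4708
(W + T(56))*(g - 27104) = (-4708 + √(-32 + 56))*(43149 - 27104) = (-4708 + √24)*16045 = (-4708 + 2*√6)*16045 = -75539860 + 32090*√6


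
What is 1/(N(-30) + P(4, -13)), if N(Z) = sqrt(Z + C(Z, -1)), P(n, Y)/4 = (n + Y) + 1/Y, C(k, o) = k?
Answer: -1534/58231 - 169*I*sqrt(15)/116462 ≈ -0.026343 - 0.0056202*I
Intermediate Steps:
P(n, Y) = 4*Y + 4*n + 4/Y (P(n, Y) = 4*((n + Y) + 1/Y) = 4*((Y + n) + 1/Y) = 4*(Y + n + 1/Y) = 4*Y + 4*n + 4/Y)
N(Z) = sqrt(2)*sqrt(Z) (N(Z) = sqrt(Z + Z) = sqrt(2*Z) = sqrt(2)*sqrt(Z))
1/(N(-30) + P(4, -13)) = 1/(sqrt(2)*sqrt(-30) + 4*(1 - 13*(-13 + 4))/(-13)) = 1/(sqrt(2)*(I*sqrt(30)) + 4*(-1/13)*(1 - 13*(-9))) = 1/(2*I*sqrt(15) + 4*(-1/13)*(1 + 117)) = 1/(2*I*sqrt(15) + 4*(-1/13)*118) = 1/(2*I*sqrt(15) - 472/13) = 1/(-472/13 + 2*I*sqrt(15))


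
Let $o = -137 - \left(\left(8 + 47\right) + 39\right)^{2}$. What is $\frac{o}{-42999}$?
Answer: $\frac{2991}{14333} \approx 0.20868$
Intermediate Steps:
$o = -8973$ ($o = -137 - \left(55 + 39\right)^{2} = -137 - 94^{2} = -137 - 8836 = -8973$)
$\frac{o}{-42999} = - \frac{8973}{-42999} = \left(-8973\right) \left(- \frac{1}{42999}\right) = \frac{2991}{14333}$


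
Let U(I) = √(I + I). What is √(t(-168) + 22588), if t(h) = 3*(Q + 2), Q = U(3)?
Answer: √(22594 + 3*√6) ≈ 150.34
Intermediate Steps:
U(I) = √2*√I (U(I) = √(2*I) = √2*√I)
Q = √6 (Q = √2*√3 = √6 ≈ 2.4495)
t(h) = 6 + 3*√6 (t(h) = 3*(√6 + 2) = 3*(2 + √6) = 6 + 3*√6)
√(t(-168) + 22588) = √((6 + 3*√6) + 22588) = √(22594 + 3*√6)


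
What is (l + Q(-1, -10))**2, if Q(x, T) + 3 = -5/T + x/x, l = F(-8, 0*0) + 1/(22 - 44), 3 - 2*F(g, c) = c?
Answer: 1/484 ≈ 0.0020661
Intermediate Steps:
F(g, c) = 3/2 - c/2
l = 16/11 (l = (3/2 - 0*0) + 1/(22 - 44) = (3/2 - 1/2*0) + 1/(-22) = (3/2 + 0) - 1/22 = 3/2 - 1/22 = 16/11 ≈ 1.4545)
Q(x, T) = -2 - 5/T (Q(x, T) = -3 + (-5/T + x/x) = -3 + (-5/T + 1) = -3 + (1 - 5/T) = -2 - 5/T)
(l + Q(-1, -10))**2 = (16/11 + (-2 - 5/(-10)))**2 = (16/11 + (-2 - 5*(-1/10)))**2 = (16/11 + (-2 + 1/2))**2 = (16/11 - 3/2)**2 = (-1/22)**2 = 1/484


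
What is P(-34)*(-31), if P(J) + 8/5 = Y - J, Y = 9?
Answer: -6417/5 ≈ -1283.4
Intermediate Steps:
P(J) = 37/5 - J (P(J) = -8/5 + (9 - J) = 37/5 - J)
P(-34)*(-31) = (37/5 - 1*(-34))*(-31) = (37/5 + 34)*(-31) = (207/5)*(-31) = -6417/5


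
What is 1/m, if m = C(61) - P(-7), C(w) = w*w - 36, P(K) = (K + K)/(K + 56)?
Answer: 7/25797 ≈ 0.00027135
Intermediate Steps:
P(K) = 2*K/(56 + K) (P(K) = (2*K)/(56 + K) = 2*K/(56 + K))
C(w) = -36 + w² (C(w) = w² - 36 = -36 + w²)
m = 25797/7 (m = (-36 + 61²) - 2*(-7)/(56 - 7) = (-36 + 3721) - 2*(-7)/49 = 3685 - 2*(-7)/49 = 3685 - 1*(-2/7) = 3685 + 2/7 = 25797/7 ≈ 3685.3)
1/m = 1/(25797/7) = 7/25797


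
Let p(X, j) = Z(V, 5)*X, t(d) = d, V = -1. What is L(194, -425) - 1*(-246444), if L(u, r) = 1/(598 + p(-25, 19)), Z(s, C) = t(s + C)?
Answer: 122729113/498 ≈ 2.4644e+5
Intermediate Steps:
Z(s, C) = C + s (Z(s, C) = s + C = C + s)
p(X, j) = 4*X (p(X, j) = (5 - 1)*X = 4*X)
L(u, r) = 1/498 (L(u, r) = 1/(598 + 4*(-25)) = 1/(598 - 100) = 1/498)
L(194, -425) - 1*(-246444) = 1/498 - 1*(-246444) = 1/498 + 246444 = 122729113/498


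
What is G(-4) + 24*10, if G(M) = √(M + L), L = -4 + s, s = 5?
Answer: 240 + I*√3 ≈ 240.0 + 1.732*I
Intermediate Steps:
L = 1 (L = -4 + 5 = 1)
G(M) = √(1 + M) (G(M) = √(M + 1) = √(1 + M))
G(-4) + 24*10 = √(1 - 4) + 24*10 = √(-3) + 240 = I*√3 + 240 = 240 + I*√3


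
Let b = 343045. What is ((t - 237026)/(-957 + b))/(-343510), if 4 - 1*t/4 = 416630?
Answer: 190353/11751064888 ≈ 1.6199e-5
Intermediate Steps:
t = -1666504 (t = 16 - 4*416630 = 16 - 1666520 = -1666504)
((t - 237026)/(-957 + b))/(-343510) = ((-1666504 - 237026)/(-957 + 343045))/(-343510) = -1903530/342088*(-1/343510) = -1903530*1/342088*(-1/343510) = -951765/171044*(-1/343510) = 190353/11751064888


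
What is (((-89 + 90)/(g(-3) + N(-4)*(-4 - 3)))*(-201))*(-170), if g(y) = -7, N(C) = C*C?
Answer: -2010/7 ≈ -287.14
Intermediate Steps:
N(C) = C**2
(((-89 + 90)/(g(-3) + N(-4)*(-4 - 3)))*(-201))*(-170) = (((-89 + 90)/(-7 + (-4)**2*(-4 - 3)))*(-201))*(-170) = ((1/(-7 + 16*(-7)))*(-201))*(-170) = ((1/(-7 - 112))*(-201))*(-170) = ((1/(-119))*(-201))*(-170) = ((1*(-1/119))*(-201))*(-170) = -1/119*(-201)*(-170) = (201/119)*(-170) = -2010/7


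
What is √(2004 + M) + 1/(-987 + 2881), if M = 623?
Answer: 1/1894 + √2627 ≈ 51.255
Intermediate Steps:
√(2004 + M) + 1/(-987 + 2881) = √(2004 + 623) + 1/(-987 + 2881) = √2627 + 1/1894 = 1/1894 + √2627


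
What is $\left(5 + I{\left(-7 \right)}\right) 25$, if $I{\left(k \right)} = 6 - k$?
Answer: $450$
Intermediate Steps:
$\left(5 + I{\left(-7 \right)}\right) 25 = \left(5 + \left(6 - -7\right)\right) 25 = \left(5 + \left(6 + 7\right)\right) 25 = \left(5 + 13\right) 25 = 18 \cdot 25 = 450$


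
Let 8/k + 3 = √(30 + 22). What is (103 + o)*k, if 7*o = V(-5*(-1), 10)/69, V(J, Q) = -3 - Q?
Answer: 397888/6923 + 795776*√13/20769 ≈ 195.62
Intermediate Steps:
k = 8/(-3 + 2*√13) (k = 8/(-3 + √(30 + 22)) = 8/(-3 + √52) = 8/(-3 + 2*√13) ≈ 1.8997)
o = -13/483 (o = ((-3 - 1*10)/69)/7 = ((-3 - 10)*(1/69))/7 = (-13*1/69)/7 = (⅐)*(-13/69) = -13/483 ≈ -0.026915)
(103 + o)*k = (103 - 13/483)*(24/43 + 16*√13/43) = 49736*(24/43 + 16*√13/43)/483 = 397888/6923 + 795776*√13/20769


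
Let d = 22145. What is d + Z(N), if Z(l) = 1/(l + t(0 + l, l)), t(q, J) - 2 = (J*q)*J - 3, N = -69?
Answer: 7276381954/328579 ≈ 22145.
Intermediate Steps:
t(q, J) = -1 + q*J² (t(q, J) = 2 + ((J*q)*J - 3) = 2 + (q*J² - 3) = 2 + (-3 + q*J²) = -1 + q*J²)
Z(l) = 1/(-1 + l + l³) (Z(l) = 1/(l + (-1 + (0 + l)*l²)) = 1/(l + (-1 + l*l²)) = 1/(l + (-1 + l³)) = 1/(-1 + l + l³))
d + Z(N) = 22145 + 1/(-1 - 69 + (-69)³) = 22145 + 1/(-1 - 69 - 328509) = 22145 + 1/(-328579) = 22145 - 1/328579 = 7276381954/328579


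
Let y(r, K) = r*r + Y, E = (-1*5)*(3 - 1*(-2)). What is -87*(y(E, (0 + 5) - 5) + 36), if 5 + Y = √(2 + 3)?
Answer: -57072 - 87*√5 ≈ -57267.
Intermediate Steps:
Y = -5 + √5 (Y = -5 + √(2 + 3) = -5 + √5 ≈ -2.7639)
E = -25 (E = -5*(3 + 2) = -5*5 = -25)
y(r, K) = -5 + √5 + r² (y(r, K) = r*r + (-5 + √5) = r² + (-5 + √5) = -5 + √5 + r²)
-87*(y(E, (0 + 5) - 5) + 36) = -87*((-5 + √5 + (-25)²) + 36) = -87*((-5 + √5 + 625) + 36) = -87*((620 + √5) + 36) = -87*(656 + √5) = -57072 - 87*√5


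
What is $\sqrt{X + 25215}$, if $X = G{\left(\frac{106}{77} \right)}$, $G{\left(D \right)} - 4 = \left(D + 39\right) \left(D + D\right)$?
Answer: $\frac{3 \sqrt{16686951}}{77} \approx 159.15$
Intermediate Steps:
$G{\left(D \right)} = 4 + 2 D \left(39 + D\right)$ ($G{\left(D \right)} = 4 + \left(D + 39\right) \left(D + D\right) = 4 + \left(39 + D\right) 2 D = 4 + 2 D \left(39 + D\right)$)
$X = \frac{682824}{5929}$ ($X = 4 + 2 \left(\frac{106}{77}\right)^{2} + 78 \cdot \frac{106}{77} = 4 + 2 \cdot \frac{11236}{5929} + \frac{8268}{77} = 4 + \frac{22472}{5929} + \frac{8268}{77} = \frac{682824}{5929} \approx 115.17$)
$\sqrt{X + 25215} = \sqrt{\frac{682824}{5929} + 25215} = \sqrt{\frac{150182559}{5929}} = \frac{3 \sqrt{16686951}}{77}$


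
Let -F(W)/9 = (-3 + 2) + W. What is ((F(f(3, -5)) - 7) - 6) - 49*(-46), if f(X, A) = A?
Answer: 2295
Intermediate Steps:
F(W) = 9 - 9*W (F(W) = -9*((-3 + 2) + W) = -9*(-1 + W) = 9 - 9*W)
((F(f(3, -5)) - 7) - 6) - 49*(-46) = (((9 - 9*(-5)) - 7) - 6) - 49*(-46) = (((9 + 45) - 7) - 6) + 2254 = ((54 - 7) - 6) + 2254 = (47 - 6) + 2254 = 41 + 2254 = 2295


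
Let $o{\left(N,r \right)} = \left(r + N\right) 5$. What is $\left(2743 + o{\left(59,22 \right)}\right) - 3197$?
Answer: $-49$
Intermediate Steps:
$o{\left(N,r \right)} = 5 N + 5 r$ ($o{\left(N,r \right)} = \left(N + r\right) 5 = 5 N + 5 r$)
$\left(2743 + o{\left(59,22 \right)}\right) - 3197 = \left(2743 + \left(5 \cdot 59 + 5 \cdot 22\right)\right) - 3197 = \left(2743 + \left(295 + 110\right)\right) - 3197 = \left(2743 + 405\right) - 3197 = 3148 - 3197 = -49$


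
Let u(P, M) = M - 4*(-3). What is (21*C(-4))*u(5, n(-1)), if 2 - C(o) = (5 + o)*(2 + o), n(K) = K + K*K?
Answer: 1008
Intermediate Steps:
n(K) = K + K²
u(P, M) = 12 + M (u(P, M) = M + 12 = 12 + M)
C(o) = 2 - (2 + o)*(5 + o) (C(o) = 2 - (5 + o)*(2 + o) = 2 - (2 + o)*(5 + o))
(21*C(-4))*u(5, n(-1)) = (21*(-8 - 1*(-4)² - 7*(-4)))*(12 - (1 - 1)) = (21*(-8 - 1*16 + 28))*(12 - 1*0) = (21*(-8 - 16 + 28))*(12 + 0) = (21*4)*12 = 84*12 = 1008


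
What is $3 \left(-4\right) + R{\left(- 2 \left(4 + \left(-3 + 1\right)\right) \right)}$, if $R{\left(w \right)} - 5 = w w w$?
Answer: $-71$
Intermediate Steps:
$R{\left(w \right)} = 5 + w^{3}$ ($R{\left(w \right)} = 5 + w w w = 5 + w^{2} w = 5 + w^{3}$)
$3 \left(-4\right) + R{\left(- 2 \left(4 + \left(-3 + 1\right)\right) \right)} = 3 \left(-4\right) + \left(5 + \left(- 2 \left(4 + \left(-3 + 1\right)\right)\right)^{3}\right) = -12 + \left(5 + \left(- 2 \left(4 - 2\right)\right)^{3}\right) = -12 + \left(5 + \left(\left(-2\right) 2\right)^{3}\right) = -12 + \left(5 + \left(-4\right)^{3}\right) = -12 + \left(5 - 64\right) = -12 - 59 = -71$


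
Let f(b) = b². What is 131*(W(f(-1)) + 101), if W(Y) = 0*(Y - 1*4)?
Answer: 13231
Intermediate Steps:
W(Y) = 0 (W(Y) = 0*(Y - 4) = 0*(-4 + Y) = 0)
131*(W(f(-1)) + 101) = 131*(0 + 101) = 131*101 = 13231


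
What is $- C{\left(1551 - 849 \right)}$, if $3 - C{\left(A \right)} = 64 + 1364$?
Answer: $1425$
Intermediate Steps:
$C{\left(A \right)} = -1425$ ($C{\left(A \right)} = 3 - \left(64 + 1364\right) = 3 - 1428 = -1425$)
$- C{\left(1551 - 849 \right)} = \left(-1\right) \left(-1425\right) = 1425$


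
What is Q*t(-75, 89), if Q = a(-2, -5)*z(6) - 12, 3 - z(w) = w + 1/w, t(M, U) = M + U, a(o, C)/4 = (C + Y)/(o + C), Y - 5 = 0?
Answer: -168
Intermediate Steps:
Y = 5 (Y = 5 + 0 = 5)
a(o, C) = 4*(5 + C)/(C + o) (a(o, C) = 4*((C + 5)/(o + C)) = 4*((5 + C)/(C + o)) = 4*(5 + C)/(C + o))
z(w) = 3 - w - 1/w (z(w) = 3 - (w + 1/w) = 3 + (-w - 1/w) = 3 - w - 1/w)
Q = -12 (Q = (4*(5 - 5)/(-5 - 2))*(3 - 1*6 - 1/6) - 12 = (4*0/(-7))*(3 - 6 - 1*⅙) - 12 = (4*(-⅐)*0)*(3 - 6 - ⅙) - 12 = 0*(-19/6) - 12 = 0 - 12 = -12)
Q*t(-75, 89) = -12*(-75 + 89) = -12*14 = -168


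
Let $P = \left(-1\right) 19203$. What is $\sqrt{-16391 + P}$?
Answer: $37 i \sqrt{26} \approx 188.66 i$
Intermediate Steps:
$P = -19203$
$\sqrt{-16391 + P} = \sqrt{-16391 - 19203} = \sqrt{-35594} = 37 i \sqrt{26}$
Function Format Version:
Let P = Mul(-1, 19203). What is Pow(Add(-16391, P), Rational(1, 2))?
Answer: Mul(37, I, Pow(26, Rational(1, 2))) ≈ Mul(188.66, I)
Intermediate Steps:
P = -19203
Pow(Add(-16391, P), Rational(1, 2)) = Pow(Add(-16391, -19203), Rational(1, 2)) = Pow(-35594, Rational(1, 2)) = Mul(37, I, Pow(26, Rational(1, 2)))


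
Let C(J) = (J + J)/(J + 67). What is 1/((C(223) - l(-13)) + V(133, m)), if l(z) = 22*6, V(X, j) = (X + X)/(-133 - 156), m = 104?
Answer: -41905/5505583 ≈ -0.0076114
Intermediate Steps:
V(X, j) = -2*X/289 (V(X, j) = (2*X)/(-289) = (2*X)*(-1/289) = -2*X/289)
l(z) = 132
C(J) = 2*J/(67 + J) (C(J) = (2*J)/(67 + J) = 2*J/(67 + J))
1/((C(223) - l(-13)) + V(133, m)) = 1/((2*223/(67 + 223) - 1*132) - 2/289*133) = 1/((2*223/290 - 132) - 266/289) = 1/((2*223*(1/290) - 132) - 266/289) = 1/((223/145 - 132) - 266/289) = 1/(-18917/145 - 266/289) = 1/(-5505583/41905) = -41905/5505583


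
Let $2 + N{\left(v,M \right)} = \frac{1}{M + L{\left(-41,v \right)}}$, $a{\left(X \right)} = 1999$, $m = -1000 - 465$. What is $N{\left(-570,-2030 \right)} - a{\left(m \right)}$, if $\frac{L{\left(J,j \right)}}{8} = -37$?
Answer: $- \frac{4654327}{2326} \approx -2001.0$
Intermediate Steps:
$L{\left(J,j \right)} = -296$ ($L{\left(J,j \right)} = 8 \left(-37\right) = -296$)
$m = -1465$
$N{\left(v,M \right)} = -2 + \frac{1}{-296 + M}$ ($N{\left(v,M \right)} = -2 + \frac{1}{M - 296} = -2 + \frac{1}{-296 + M}$)
$N{\left(-570,-2030 \right)} - a{\left(m \right)} = \frac{593 - -4060}{-296 - 2030} - 1999 = \frac{593 + 4060}{-2326} - 1999 = \left(- \frac{1}{2326}\right) 4653 - 1999 = - \frac{4653}{2326} - 1999 = - \frac{4654327}{2326}$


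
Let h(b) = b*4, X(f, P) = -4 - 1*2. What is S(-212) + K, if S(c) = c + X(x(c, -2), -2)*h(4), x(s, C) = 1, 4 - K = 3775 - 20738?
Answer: 16659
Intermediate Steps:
K = 16967 (K = 4 - (3775 - 20738) = 4 - 1*(-16963) = 4 + 16963 = 16967)
X(f, P) = -6 (X(f, P) = -4 - 2 = -6)
h(b) = 4*b
S(c) = -96 + c (S(c) = c - 24*4 = c - 6*16 = c - 96 = -96 + c)
S(-212) + K = (-96 - 212) + 16967 = -308 + 16967 = 16659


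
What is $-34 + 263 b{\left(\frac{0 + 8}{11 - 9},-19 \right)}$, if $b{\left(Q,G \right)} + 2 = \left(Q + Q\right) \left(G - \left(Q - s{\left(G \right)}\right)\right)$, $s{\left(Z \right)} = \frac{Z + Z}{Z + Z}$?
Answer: $-46848$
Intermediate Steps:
$s{\left(Z \right)} = 1$ ($s{\left(Z \right)} = \frac{2 Z}{2 Z} = 2 Z \frac{1}{2 Z} = 1$)
$b{\left(Q,G \right)} = -2 + 2 Q \left(1 + G - Q\right)$ ($b{\left(Q,G \right)} = -2 + \left(Q + Q\right) \left(G - \left(-1 + Q\right)\right) = -2 + 2 Q \left(1 + G - Q\right)$)
$-34 + 263 b{\left(\frac{0 + 8}{11 - 9},-19 \right)} = -34 + 263 \left(-2 - 2 \left(\frac{0 + 8}{11 - 9}\right)^{2} + 2 \frac{0 + 8}{11 - 9} + 2 \left(-19\right) \frac{0 + 8}{11 - 9}\right) = -34 + 263 \left(-2 - 2 \left(\frac{8}{2}\right)^{2} + 2 \cdot \frac{8}{2} + 2 \left(-19\right) \frac{8}{2}\right) = -34 + 263 \left(-2 - 2 \left(8 \cdot \frac{1}{2}\right)^{2} + 2 \cdot 8 \cdot \frac{1}{2} + 2 \left(-19\right) 8 \cdot \frac{1}{2}\right) = -34 + 263 \left(-2 - 2 \cdot 4^{2} + 2 \cdot 4 + 2 \left(-19\right) 4\right) = -34 + 263 \left(-2 - 32 + 8 - 152\right) = -34 + 263 \left(-178\right) = -34 - 46814 = -46848$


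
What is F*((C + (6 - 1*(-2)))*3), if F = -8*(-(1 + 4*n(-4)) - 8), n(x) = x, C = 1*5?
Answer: -2184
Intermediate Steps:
C = 5
F = -56 (F = -8*(-(1 + 4*(-4)) - 8) = -8*(-(1 - 16) - 8) = -8*(-1*(-15) - 8) = -8*(15 - 8) = -8*7 = -56)
F*((C + (6 - 1*(-2)))*3) = -56*(5 + (6 - 1*(-2)))*3 = -56*(5 + (6 + 2))*3 = -56*(5 + 8)*3 = -728*3 = -56*39 = -2184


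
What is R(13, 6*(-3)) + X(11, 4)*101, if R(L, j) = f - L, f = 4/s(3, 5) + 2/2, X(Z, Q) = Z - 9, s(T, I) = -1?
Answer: 186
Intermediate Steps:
X(Z, Q) = -9 + Z
f = -3 (f = 4/(-1) + 2/2 = 4*(-1) + 2*(½) = -4 + 1 = -3)
R(L, j) = -3 - L
R(13, 6*(-3)) + X(11, 4)*101 = (-3 - 1*13) + (-9 + 11)*101 = (-3 - 13) + 2*101 = -16 + 202 = 186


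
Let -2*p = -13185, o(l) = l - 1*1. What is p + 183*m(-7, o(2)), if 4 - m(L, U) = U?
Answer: 14283/2 ≈ 7141.5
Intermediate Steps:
o(l) = -1 + l (o(l) = l - 1 = -1 + l)
m(L, U) = 4 - U
p = 13185/2 (p = -½*(-13185) = 13185/2 ≈ 6592.5)
p + 183*m(-7, o(2)) = 13185/2 + 183*(4 - (-1 + 2)) = 13185/2 + 183*(4 - 1*1) = 13185/2 + 183*(4 - 1) = 13185/2 + 183*3 = 13185/2 + 549 = 14283/2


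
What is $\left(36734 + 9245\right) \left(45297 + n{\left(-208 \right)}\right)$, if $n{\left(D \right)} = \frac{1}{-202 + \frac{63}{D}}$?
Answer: $\frac{87638376632645}{42079} \approx 2.0827 \cdot 10^{9}$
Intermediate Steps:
$\left(36734 + 9245\right) \left(45297 + n{\left(-208 \right)}\right) = \left(36734 + 9245\right) \left(45297 - - \frac{208}{-63 + 202 \left(-208\right)}\right) = 45979 \left(45297 - - \frac{208}{-63 - 42016}\right) = 45979 \left(45297 - - \frac{208}{-42079}\right) = 45979 \left(45297 - \left(-208\right) \left(- \frac{1}{42079}\right)\right) = 45979 \left(45297 - \frac{208}{42079}\right) = 45979 \cdot \frac{1906052255}{42079} = \frac{87638376632645}{42079}$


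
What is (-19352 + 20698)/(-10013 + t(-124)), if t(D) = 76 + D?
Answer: -1346/10061 ≈ -0.13378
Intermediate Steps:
(-19352 + 20698)/(-10013 + t(-124)) = (-19352 + 20698)/(-10013 + (76 - 124)) = 1346/(-10013 - 48) = 1346/(-10061) = 1346*(-1/10061) = -1346/10061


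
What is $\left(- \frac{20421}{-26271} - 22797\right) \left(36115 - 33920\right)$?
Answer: $- \frac{146060071930}{2919} \approx -5.0038 \cdot 10^{7}$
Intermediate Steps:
$\left(- \frac{20421}{-26271} - 22797\right) \left(36115 - 33920\right) = \left(\left(-20421\right) \left(- \frac{1}{26271}\right) - 22797\right) 2195 = \left(\frac{2269}{2919} - 22797\right) 2195 = \left(- \frac{66542174}{2919}\right) 2195 = - \frac{146060071930}{2919}$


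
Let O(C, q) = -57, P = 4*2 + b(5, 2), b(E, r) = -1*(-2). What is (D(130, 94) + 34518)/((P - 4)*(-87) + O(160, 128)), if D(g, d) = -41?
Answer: -34477/579 ≈ -59.546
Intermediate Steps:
b(E, r) = 2
P = 10 (P = 4*2 + 2 = 8 + 2 = 10)
(D(130, 94) + 34518)/((P - 4)*(-87) + O(160, 128)) = (-41 + 34518)/((10 - 4)*(-87) - 57) = 34477/(6*(-87) - 57) = 34477/(-522 - 57) = 34477/(-579) = 34477*(-1/579) = -34477/579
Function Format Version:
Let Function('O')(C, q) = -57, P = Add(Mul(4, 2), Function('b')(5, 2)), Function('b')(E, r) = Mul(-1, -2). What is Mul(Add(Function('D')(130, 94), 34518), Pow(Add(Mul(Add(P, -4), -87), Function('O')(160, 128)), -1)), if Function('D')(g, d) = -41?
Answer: Rational(-34477, 579) ≈ -59.546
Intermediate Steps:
Function('b')(E, r) = 2
P = 10 (P = Add(Mul(4, 2), 2) = Add(8, 2) = 10)
Mul(Add(Function('D')(130, 94), 34518), Pow(Add(Mul(Add(P, -4), -87), Function('O')(160, 128)), -1)) = Mul(Add(-41, 34518), Pow(Add(Mul(Add(10, -4), -87), -57), -1)) = Mul(34477, Pow(Add(Mul(6, -87), -57), -1)) = Mul(34477, Pow(Add(-522, -57), -1)) = Mul(34477, Pow(-579, -1)) = Mul(34477, Rational(-1, 579)) = Rational(-34477, 579)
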